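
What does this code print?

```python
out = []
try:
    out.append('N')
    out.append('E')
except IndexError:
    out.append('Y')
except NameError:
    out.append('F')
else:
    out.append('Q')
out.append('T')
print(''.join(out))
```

Execution trace: 'N' (try body) → 'E' (try body, no exception) → 'Q' (else) → 'T' (after the try/except). Output: NEQT

Answer: NEQT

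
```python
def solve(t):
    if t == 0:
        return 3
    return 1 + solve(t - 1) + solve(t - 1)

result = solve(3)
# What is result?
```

solve(t) = 1 + 2·solve(t-1), solve(0)=3. Closed form: (3+1)·2^3 - 1 = 31.

Answer: 31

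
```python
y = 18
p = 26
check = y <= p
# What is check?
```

Trace:
`y = 18` → y = 18
`p = 26` → p = 26
`check = y <= p` → check = True
So check = True

Answer: True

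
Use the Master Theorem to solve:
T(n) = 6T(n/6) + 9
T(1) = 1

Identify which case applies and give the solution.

a=6, b=6, f(n)=9. log_6(6) = 1. Since c=0 < 1, Case 1 applies: T(n) = Θ(n^log_b(a)) = O(n).

Answer: O(n) - Case 1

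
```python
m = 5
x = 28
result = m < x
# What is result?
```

Trace:
`m = 5` → m = 5
`x = 28` → x = 28
`result = m < x` → result = True
So result = True

Answer: True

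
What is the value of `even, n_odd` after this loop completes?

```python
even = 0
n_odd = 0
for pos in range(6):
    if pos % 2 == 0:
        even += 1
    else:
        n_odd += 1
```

Count evens and odds in range(6)
`even, n_odd` takes the values: (0, 0) → (1, 0) → (1, 1) → (2, 1) → (2, 2) → (3, 2) → (3, 3)

Answer: 3, 3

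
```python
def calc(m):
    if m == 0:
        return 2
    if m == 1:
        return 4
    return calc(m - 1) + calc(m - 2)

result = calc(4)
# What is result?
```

Build up from base cases: calc(0)=2, calc(1)=4, calc(2)=6, calc(3)=10, calc(4)=16

Answer: 16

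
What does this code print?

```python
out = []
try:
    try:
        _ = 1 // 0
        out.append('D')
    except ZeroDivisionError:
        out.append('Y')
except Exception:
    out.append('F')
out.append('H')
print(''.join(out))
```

Execution trace: 'Y' (inner except ZeroDivisionError) → 'H' (after the try/except). Output: YH

Answer: YH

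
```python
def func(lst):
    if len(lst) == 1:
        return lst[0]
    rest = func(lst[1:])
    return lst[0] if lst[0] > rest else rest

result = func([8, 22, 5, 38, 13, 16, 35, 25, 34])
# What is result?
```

Recursive max over [8, 22, 5, 38, 13, 16, 35, 25, 34] = 38

Answer: 38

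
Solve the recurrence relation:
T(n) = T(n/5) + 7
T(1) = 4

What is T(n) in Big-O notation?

Each step divides n by 5 and adds 7. After log_5(n) steps we reach T(1)=4. So T(n) = 7·log_5(n) + 4 = O(log n).

Answer: O(log n)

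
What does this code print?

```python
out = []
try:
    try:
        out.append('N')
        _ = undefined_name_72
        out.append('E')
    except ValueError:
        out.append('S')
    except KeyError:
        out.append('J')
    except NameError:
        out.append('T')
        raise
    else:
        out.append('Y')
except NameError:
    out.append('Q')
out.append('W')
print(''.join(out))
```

Execution trace: 'N' (try body) → 'T' (except NameError) → 'Q' (outer except NameError) → 'W' (after the try/except). Output: NTQW

Answer: NTQW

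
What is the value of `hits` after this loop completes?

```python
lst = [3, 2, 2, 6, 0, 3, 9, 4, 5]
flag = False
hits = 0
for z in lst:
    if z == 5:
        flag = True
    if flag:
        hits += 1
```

Count elements after first 5 in [3, 2, 2, 6, 0, 3, 9, 4, 5]
`hits` takes the values: 0 → 1

Answer: 1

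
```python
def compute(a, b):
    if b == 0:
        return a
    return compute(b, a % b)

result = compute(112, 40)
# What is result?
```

compute(112, 40) -> compute(40, 32) -> compute(32, 8) -> compute(8, 0) -> 8

Answer: 8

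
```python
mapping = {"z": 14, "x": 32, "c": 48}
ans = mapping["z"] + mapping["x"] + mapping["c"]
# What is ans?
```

Trace:
`mapping = {"z": 14, "x": 32, "c": 48}` → mapping = {'z': 14, 'x': 32, 'c': 48}
`ans = mapping["z"] + mapping["x"] + mapping["c"]` → ans = 94
So ans = 94

Answer: 94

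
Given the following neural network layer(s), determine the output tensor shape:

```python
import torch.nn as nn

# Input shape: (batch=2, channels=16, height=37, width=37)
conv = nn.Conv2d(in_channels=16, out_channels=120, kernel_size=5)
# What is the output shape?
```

Input: (2, 16, 37, 37) -> Output: (2, 120, 33, 33)

Answer: (2, 120, 33, 33)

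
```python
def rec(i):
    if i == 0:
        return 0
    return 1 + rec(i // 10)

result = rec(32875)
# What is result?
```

Count of digits of 32875: 5

Answer: 5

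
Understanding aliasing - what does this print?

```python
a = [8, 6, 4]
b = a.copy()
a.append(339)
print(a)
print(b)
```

Key concept: list.copy() creates independent copy.
Step by step:
`a = [8, 6, 4]` → a = [8, 6, 4]
`b = a.copy()` → b = [8, 6, 4]
`a.append(339)` → a = [8, 6, 4, 339]
`print(a)` → prints [8, 6, 4, 339]
`print(b)` → prints [8, 6, 4]

Answer:
[8, 6, 4, 339]
[8, 6, 4]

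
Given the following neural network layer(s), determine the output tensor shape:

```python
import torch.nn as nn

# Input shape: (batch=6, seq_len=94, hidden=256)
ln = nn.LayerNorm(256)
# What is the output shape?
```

Input: (6, 94, 256) -> Output: (6, 94, 256)

Answer: (6, 94, 256)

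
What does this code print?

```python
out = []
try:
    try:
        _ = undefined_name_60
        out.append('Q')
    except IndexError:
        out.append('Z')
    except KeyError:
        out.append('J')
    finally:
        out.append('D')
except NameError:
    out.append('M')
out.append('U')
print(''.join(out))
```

Execution trace: 'D' (inner finally) → 'M' (outer except NameError) → 'U' (after the try/except). Output: DMU

Answer: DMU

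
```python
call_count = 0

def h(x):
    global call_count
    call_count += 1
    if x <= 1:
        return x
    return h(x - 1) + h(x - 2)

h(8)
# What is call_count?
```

Calls(x) = 1 + Calls(x-1) + Calls(x-2); Calls(0)=Calls(1)=1. For x=8 this gives 67.

Answer: 67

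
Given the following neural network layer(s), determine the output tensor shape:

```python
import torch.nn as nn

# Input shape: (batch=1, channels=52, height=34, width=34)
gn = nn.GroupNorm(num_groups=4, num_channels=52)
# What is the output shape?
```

Input: (1, 52, 34, 34) -> Output: (1, 52, 34, 34)

Answer: (1, 52, 34, 34)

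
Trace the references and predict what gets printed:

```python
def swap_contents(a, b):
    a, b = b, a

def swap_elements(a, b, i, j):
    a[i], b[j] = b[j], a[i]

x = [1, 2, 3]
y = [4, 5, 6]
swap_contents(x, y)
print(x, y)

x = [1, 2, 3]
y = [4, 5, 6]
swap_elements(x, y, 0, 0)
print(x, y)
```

Key concept: parameter rebinding vs mutation.
Step by step:
`x = [1, 2, 3]` → x = [1, 2, 3]
`y = [4, 5, 6]` → y = [4, 5, 6]
`swap_contents(x, y)` → no visible change to tracked variables
`print(x, y)` → prints [1, 2, 3] [4, 5, 6]
`x = [1, 2, 3]` → x = [1, 2, 3]
`y = [4, 5, 6]` → y = [4, 5, 6]
`swap_elements(x, y, 0, 0)` → x = [4, 2, 3]; y = [1, 5, 6]
`print(x, y)` → prints [4, 2, 3] [1, 5, 6]

Answer:
[1, 2, 3] [4, 5, 6]
[4, 2, 3] [1, 5, 6]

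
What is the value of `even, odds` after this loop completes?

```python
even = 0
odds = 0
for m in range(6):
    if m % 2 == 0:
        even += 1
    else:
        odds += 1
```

Count evens and odds in range(6)
`even, odds` takes the values: (0, 0) → (1, 0) → (1, 1) → (2, 1) → (2, 2) → (3, 2) → (3, 3)

Answer: 3, 3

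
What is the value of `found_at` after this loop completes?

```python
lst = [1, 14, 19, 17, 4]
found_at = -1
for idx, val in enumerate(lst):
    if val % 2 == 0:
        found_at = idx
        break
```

First even number index in [1, 14, 19, 17, 4]
`found_at` takes the values: -1 → 1

Answer: 1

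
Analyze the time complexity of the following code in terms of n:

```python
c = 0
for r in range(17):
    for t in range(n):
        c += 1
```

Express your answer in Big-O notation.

Each loop level contributes: 1 × n. Multiplying the contributions gives O(n).

Answer: O(n)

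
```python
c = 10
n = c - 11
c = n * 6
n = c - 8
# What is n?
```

Trace:
`c = 10` → c = 10
`n = c - 11` → n = -1
`c = n * 6` → c = -6
`n = c - 8` → n = -14
So n = -14

Answer: -14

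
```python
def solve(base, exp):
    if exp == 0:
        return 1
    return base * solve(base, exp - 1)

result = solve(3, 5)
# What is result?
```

solve(3, 5) = 3 * 3 * 3 * 3 * 3 = 243

Answer: 243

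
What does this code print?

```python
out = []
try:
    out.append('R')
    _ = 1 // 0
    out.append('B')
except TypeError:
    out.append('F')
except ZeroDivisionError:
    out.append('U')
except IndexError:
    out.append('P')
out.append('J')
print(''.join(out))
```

Execution trace: 'R' (try body) → 'U' (except ZeroDivisionError) → 'J' (after the try/except). Output: RUJ

Answer: RUJ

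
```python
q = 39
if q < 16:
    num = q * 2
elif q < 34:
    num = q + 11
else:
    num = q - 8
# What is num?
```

Trace:
`q = 39` → q = 39
`if q < 16: ...` → q < 16 is False, q < 34 is False, take else branch → num = 31
So num = 31

Answer: 31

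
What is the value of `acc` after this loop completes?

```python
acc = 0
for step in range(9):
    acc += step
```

Sum of 0 to 8 = 36
`acc` takes the values: 0 → 1 → 3 → 6 → 10 → 15 → 21 → 28 → 36

Answer: 36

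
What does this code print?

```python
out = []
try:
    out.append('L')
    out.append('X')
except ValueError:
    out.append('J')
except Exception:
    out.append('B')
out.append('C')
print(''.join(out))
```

Execution trace: 'L' (try body) → 'X' (try body, no exception) → 'C' (after the try/except). Output: LXC

Answer: LXC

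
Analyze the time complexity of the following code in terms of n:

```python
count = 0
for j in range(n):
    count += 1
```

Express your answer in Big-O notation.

Each loop level contributes: n. Multiplying the contributions gives O(n).

Answer: O(n)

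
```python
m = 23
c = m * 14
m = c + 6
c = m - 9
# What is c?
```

Trace:
`m = 23` → m = 23
`c = m * 14` → c = 322
`m = c + 6` → m = 328
`c = m - 9` → c = 319
So c = 319

Answer: 319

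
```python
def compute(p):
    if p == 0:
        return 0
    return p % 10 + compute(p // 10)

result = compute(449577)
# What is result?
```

Sum of digits of 449577: 7 + 7 + 5 + 9 + 4 + 4 = 36

Answer: 36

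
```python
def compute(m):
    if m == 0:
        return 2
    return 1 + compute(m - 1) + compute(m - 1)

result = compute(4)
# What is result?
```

compute(m) = 1 + 2·compute(m-1), compute(0)=2. Closed form: (2+1)·2^4 - 1 = 47.

Answer: 47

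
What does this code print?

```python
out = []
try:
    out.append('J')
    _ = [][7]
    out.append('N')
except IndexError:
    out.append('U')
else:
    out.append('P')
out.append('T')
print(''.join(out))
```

Execution trace: 'J' (try body) → 'U' (except IndexError) → 'T' (after the try/except). Output: JUT

Answer: JUT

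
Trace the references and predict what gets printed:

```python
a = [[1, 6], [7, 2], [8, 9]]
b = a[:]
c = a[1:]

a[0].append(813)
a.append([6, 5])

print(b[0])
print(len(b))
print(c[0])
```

Key concept: slice with nested mutation.
Step by step:
`a = [[1, 6], [7, 2], [8, 9]]` → a = [[1, 6], [7, 2], [8, 9]]
`b = a[:]` → b = [[1, 6], [7, 2], [8, 9]]
`c = a[1:]` → c = [[7, 2], [8, 9]]
`a[0].append(813)` → a = [[1, 6, 813], [7, 2], [8, 9]]; b = [[1, 6, 813], [7, 2], [8, 9]]
`a.append([6, 5])` → a = [[1, 6, 813], [7, 2], [8, 9], [6, 5]]
`print(b[0])` → prints [1, 6, 813]
`print(len(b))` → prints 3
`print(c[0])` → prints [7, 2]

Answer:
[1, 6, 813]
3
[7, 2]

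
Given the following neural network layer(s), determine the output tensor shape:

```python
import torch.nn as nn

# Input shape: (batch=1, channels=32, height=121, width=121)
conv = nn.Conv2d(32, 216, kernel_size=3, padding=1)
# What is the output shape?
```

Input: (1, 32, 121, 121) -> Output: (1, 216, 121, 121)

Answer: (1, 216, 121, 121)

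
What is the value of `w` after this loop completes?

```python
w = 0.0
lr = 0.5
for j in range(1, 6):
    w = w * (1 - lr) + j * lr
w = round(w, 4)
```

Moving average with lr=0.5
`w` takes the values: 0.0 → 0.5 → 1.25 → 2.125 → 3.0625 → 4.03125 → 4.0312

Answer: 4.0312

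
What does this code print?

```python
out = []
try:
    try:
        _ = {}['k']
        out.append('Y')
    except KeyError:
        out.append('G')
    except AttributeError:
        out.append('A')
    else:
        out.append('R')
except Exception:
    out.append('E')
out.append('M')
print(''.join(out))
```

Execution trace: 'G' (inner except KeyError) → 'M' (after the try/except). Output: GM

Answer: GM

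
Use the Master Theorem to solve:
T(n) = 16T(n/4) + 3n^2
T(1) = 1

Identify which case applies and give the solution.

a=16, b=4, f(n)=3n^2. log_4(16) = 2. Since c=2 = 2, Case 2 applies: T(n) = Θ(n^log_b(a) · log n) = O(n^2 log n).

Answer: O(n^2 log n) - Case 2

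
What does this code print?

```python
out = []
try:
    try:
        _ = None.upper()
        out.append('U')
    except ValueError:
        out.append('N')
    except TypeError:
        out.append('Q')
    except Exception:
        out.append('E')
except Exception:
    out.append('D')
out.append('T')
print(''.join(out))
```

Execution trace: 'E' (inner except Exception) → 'T' (after the try/except). Output: ET

Answer: ET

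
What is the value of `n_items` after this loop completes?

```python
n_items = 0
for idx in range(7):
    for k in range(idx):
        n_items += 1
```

Triangle number: 0+1+2+...+6
`n_items` takes the values: 0 → 1 → 2 → 3 → 4 → 5 → 6 → 7 → 8 → 9 → 10 → 11 → 12 → 13 → 14 → 15 → 16 → 17 → 18 → 19 → 20 → 21

Answer: 21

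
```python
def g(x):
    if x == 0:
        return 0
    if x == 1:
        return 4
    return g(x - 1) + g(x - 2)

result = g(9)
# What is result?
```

Build up from base cases: g(0)=0, g(1)=4, g(2)=4, g(3)=8, g(4)=12, g(5)=20, g(6)=32, ..., g(9)=136

Answer: 136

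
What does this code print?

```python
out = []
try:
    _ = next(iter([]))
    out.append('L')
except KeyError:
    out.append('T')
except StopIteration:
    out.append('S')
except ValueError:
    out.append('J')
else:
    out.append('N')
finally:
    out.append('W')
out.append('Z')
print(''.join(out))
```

Execution trace: 'S' (except StopIteration) → 'W' (finally) → 'Z' (after the try/except). Output: SWZ

Answer: SWZ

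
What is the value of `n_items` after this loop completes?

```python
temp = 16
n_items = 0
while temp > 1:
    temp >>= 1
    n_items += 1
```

Count right shifts until 1
`n_items` takes the values: 0 → 1 → 2 → 3 → 4

Answer: 4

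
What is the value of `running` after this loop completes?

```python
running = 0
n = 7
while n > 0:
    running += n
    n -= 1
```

Sum 7 down to 1
`running` takes the values: 0 → 7 → 13 → 18 → 22 → 25 → 27 → 28

Answer: 28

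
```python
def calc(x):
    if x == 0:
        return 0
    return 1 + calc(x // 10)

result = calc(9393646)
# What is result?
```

Count of digits of 9393646: 7

Answer: 7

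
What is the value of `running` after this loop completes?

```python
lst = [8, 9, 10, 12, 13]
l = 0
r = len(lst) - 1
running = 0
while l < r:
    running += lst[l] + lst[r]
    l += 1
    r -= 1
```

Sum of pairs from ends
`running` takes the values: 0 → 21 → 42

Answer: 42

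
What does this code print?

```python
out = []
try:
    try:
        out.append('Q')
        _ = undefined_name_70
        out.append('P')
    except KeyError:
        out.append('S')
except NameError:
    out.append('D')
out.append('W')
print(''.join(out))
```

Execution trace: 'Q' (try body) → 'D' (outer except NameError) → 'W' (after the try/except). Output: QDW

Answer: QDW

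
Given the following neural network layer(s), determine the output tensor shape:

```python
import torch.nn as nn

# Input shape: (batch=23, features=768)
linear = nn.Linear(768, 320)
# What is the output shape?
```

Input: (23, 768) -> Output: (23, 320)

Answer: (23, 320)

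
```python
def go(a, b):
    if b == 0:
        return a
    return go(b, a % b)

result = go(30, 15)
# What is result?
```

go(30, 15) -> go(15, 0) -> 15

Answer: 15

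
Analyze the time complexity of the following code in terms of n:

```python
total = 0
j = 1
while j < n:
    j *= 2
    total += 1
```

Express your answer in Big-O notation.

Each loop level contributes: log n. Multiplying the contributions gives O(log n).

Answer: O(log n)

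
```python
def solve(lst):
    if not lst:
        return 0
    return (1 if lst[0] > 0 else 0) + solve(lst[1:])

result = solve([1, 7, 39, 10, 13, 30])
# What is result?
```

Count of positive elements in [1, 7, 39, 10, 13, 30] = 6

Answer: 6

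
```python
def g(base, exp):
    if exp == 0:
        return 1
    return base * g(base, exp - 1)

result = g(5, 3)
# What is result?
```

g(5, 3) = 5 * 5 * 5 = 125

Answer: 125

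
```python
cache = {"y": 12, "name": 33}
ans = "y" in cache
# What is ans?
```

Trace:
`cache = {"y": 12, "name": 33}` → cache = {'y': 12, 'name': 33}
`ans = "y" in cache` → ans = True
So ans = True

Answer: True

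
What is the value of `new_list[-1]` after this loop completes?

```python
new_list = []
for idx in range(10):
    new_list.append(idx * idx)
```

Last element of squares 0 to 9
`new_list` takes the values: [] → [0] → [0, 1] → [0, 1, 4] → [0, 1, 4, 9] → [0, 1, 4, 9, 16] → [0, 1, 4, 9, 16, 25] → [0, 1, 4, 9, 16, 25, 36] → [0, 1, 4, 9, 16, 25, 36, 49] → [0, 1, 4, 9, 16, 25, 36, 49, 64] → [0, 1, 4, 9, 16, 25, 36, 49, 64, 81]
So `new_list[-1]` = 81

Answer: 81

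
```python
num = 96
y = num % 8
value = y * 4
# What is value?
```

Trace:
`num = 96` → num = 96
`y = num % 8` → y = 0
`value = y * 4` → value = 0
So value = 0

Answer: 0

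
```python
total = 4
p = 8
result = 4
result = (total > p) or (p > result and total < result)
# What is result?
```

Trace:
`total = 4` → total = 4
`p = 8` → p = 8
`result = 4` → result = 4
`result = (total > p) or (p > result and total < result)` → result = False
So result = False

Answer: False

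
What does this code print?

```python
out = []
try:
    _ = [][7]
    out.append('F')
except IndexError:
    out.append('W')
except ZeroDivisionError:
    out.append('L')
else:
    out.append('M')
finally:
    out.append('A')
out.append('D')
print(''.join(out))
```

Execution trace: 'W' (except IndexError) → 'A' (finally) → 'D' (after the try/except). Output: WAD

Answer: WAD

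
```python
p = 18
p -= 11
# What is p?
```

Trace:
`p = 18` → p = 18
`p -= 11` → p = 7
So p = 7

Answer: 7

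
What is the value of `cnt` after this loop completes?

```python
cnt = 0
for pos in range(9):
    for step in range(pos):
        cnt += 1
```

Triangle number: 0+1+2+...+8
`cnt` takes the values: 0 → 1 → 2 → 3 → 4 → 5 → 6 → 7 → 8 → 9 → 10 → 11 → 12 → 13 → 14 → 15 → 16 → 17 → 18 → 19 → 20 → 21 → 22 → 23 → 24 → 25 → 26 → 27 → 28 → 29 → 30 → 31 → 32 → 33 → 34 → 35 → 36

Answer: 36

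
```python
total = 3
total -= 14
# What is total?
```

Trace:
`total = 3` → total = 3
`total -= 14` → total = -11
So total = -11

Answer: -11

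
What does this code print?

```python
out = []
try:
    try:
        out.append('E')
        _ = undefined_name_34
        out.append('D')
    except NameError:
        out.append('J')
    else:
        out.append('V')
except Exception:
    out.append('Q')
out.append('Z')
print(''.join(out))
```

Execution trace: 'E' (inner try body) → 'J' (inner except NameError) → 'Z' (after the try/except). Output: EJZ

Answer: EJZ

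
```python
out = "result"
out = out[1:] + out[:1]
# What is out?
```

Trace:
`out = "result"` → out = 'result'
`out = out[1:] + out[:1]` → out = 'esultr'
So out = 'esultr'

Answer: 'esultr'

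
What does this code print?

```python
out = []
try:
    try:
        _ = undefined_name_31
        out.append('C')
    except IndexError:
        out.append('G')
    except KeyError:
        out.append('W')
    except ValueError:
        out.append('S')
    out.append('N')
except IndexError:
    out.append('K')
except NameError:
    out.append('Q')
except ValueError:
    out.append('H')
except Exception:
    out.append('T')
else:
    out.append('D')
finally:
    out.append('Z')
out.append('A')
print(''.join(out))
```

Execution trace: 'Q' (except NameError) → 'Z' (finally) → 'A' (after the try/except). Output: QZA

Answer: QZA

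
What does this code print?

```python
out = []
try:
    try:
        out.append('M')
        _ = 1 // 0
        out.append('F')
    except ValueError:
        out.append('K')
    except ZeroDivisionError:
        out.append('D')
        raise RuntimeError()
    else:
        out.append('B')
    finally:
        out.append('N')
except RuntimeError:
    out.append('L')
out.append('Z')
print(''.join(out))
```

Execution trace: 'M' (inner try body) → 'D' (inner except ZeroDivisionError) → 'N' (inner finally) → 'L' (outer except RuntimeError) → 'Z' (after the try/except). Output: MDNLZ

Answer: MDNLZ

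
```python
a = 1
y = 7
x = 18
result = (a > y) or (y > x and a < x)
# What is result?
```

Trace:
`a = 1` → a = 1
`y = 7` → y = 7
`x = 18` → x = 18
`result = (a > y) or (y > x and a < x)` → result = False
So result = False

Answer: False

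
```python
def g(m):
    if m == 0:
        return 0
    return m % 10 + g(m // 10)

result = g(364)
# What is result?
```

Sum of digits of 364: 4 + 6 + 3 = 13

Answer: 13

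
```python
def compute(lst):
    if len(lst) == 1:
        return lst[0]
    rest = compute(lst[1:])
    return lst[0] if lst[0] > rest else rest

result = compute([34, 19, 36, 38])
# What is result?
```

Recursive max over [34, 19, 36, 38] = 38

Answer: 38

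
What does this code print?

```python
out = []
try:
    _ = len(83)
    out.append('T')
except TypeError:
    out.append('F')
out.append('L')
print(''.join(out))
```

Execution trace: 'F' (except TypeError) → 'L' (after the try/except). Output: FL

Answer: FL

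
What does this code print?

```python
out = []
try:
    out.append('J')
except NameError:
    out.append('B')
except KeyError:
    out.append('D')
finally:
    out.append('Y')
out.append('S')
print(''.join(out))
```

Execution trace: 'J' (try body, no exception) → 'Y' (finally) → 'S' (after the try/except). Output: JYS

Answer: JYS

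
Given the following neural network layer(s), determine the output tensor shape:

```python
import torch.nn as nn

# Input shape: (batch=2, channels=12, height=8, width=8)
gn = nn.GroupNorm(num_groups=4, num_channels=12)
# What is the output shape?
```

Input: (2, 12, 8, 8) -> Output: (2, 12, 8, 8)

Answer: (2, 12, 8, 8)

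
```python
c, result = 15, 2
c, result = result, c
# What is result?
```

Trace:
`c, result = 15, 2` → c = 15; result = 2
`c, result = result, c` → c = 2; result = 15
So result = 15

Answer: 15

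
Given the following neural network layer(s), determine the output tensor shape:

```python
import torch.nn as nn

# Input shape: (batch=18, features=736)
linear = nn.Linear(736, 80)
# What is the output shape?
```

Input: (18, 736) -> Output: (18, 80)

Answer: (18, 80)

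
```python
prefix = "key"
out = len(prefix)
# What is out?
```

Trace:
`prefix = "key"` → prefix = 'key'
`out = len(prefix)` → out = 3
So out = 3

Answer: 3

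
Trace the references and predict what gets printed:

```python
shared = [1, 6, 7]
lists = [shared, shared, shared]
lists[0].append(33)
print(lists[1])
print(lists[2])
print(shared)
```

Key concept: list of same reference.
Step by step:
`shared = [1, 6, 7]` → shared = [1, 6, 7]
`lists = [shared, shared, shared]` → lists = [[1, 6, 7], [1, 6, 7], [1, 6, 7]]
`lists[0].append(33)` → shared = [1, 6, 7, 33]; lists = [[1, 6, 7, 33], [1, 6, 7, 33], [1, 6, 7, 33]]
`print(lists[1])` → prints [1, 6, 7, 33]
`print(lists[2])` → prints [1, 6, 7, 33]
`print(shared)` → prints [1, 6, 7, 33]

Answer:
[1, 6, 7, 33]
[1, 6, 7, 33]
[1, 6, 7, 33]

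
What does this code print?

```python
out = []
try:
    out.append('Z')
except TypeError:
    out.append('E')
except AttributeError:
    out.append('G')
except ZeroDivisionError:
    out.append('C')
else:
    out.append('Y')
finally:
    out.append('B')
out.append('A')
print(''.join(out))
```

Execution trace: 'Z' (try body, no exception) → 'Y' (else) → 'B' (finally) → 'A' (after the try/except). Output: ZYBA

Answer: ZYBA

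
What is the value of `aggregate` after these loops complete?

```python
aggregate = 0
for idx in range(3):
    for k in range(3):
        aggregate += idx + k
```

Sum of all idx+k for idx,k in 3x3
`aggregate` takes the values: 0 → 1 → 3 → 4 → 6 → 9 → 11 → 14 → 18

Answer: 18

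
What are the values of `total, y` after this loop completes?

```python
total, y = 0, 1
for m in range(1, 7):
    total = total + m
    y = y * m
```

Sum and factorial of 1 to 6
`total, y` takes the values: (0, 1) → (1, 1) → (3, 1) → (3, 2) → (6, 2) → (6, 6) → (10, 6) → (10, 24) → (15, 24) → (15, 120) → (21, 120) → (21, 720)

Answer: 21, 720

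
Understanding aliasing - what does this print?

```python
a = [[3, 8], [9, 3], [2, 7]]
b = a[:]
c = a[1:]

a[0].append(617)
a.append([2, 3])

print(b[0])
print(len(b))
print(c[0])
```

Key concept: slice with nested mutation.
Step by step:
`a = [[3, 8], [9, 3], [2, 7]]` → a = [[3, 8], [9, 3], [2, 7]]
`b = a[:]` → b = [[3, 8], [9, 3], [2, 7]]
`c = a[1:]` → c = [[9, 3], [2, 7]]
`a[0].append(617)` → a = [[3, 8, 617], [9, 3], [2, 7]]; b = [[3, 8, 617], [9, 3], [2, 7]]
`a.append([2, 3])` → a = [[3, 8, 617], [9, 3], [2, 7], [2, 3]]
`print(b[0])` → prints [3, 8, 617]
`print(len(b))` → prints 3
`print(c[0])` → prints [9, 3]

Answer:
[3, 8, 617]
3
[9, 3]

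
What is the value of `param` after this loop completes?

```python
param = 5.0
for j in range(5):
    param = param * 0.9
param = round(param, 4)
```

Exponential decay: 5.0 * 0.9^5
`param` takes the values: 5.0 → 4.5 → 4.05 → 3.645 → 3.2805 → 2.95245 → 2.9525

Answer: 2.9525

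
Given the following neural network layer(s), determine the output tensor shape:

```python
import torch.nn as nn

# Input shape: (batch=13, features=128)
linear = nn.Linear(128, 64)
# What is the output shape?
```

Input: (13, 128) -> Output: (13, 64)

Answer: (13, 64)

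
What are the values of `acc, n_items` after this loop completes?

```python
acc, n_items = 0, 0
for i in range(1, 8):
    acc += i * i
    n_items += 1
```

Sum of squares and count
`acc, n_items` takes the values: (0, 0) → (1, 0) → (1, 1) → (5, 1) → (5, 2) → (14, 2) → (14, 3) → (30, 3) → (30, 4) → (55, 4) → (55, 5) → (91, 5) → (91, 6) → (140, 6) → (140, 7)

Answer: 140, 7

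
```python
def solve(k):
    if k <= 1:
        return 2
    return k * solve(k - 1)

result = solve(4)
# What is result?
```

solve(4) = 4 * 3 * 2 * 2 = 48

Answer: 48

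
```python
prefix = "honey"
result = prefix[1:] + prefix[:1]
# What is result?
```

Trace:
`prefix = "honey"` → prefix = 'honey'
`result = prefix[1:] + prefix[:1]` → result = 'oneyh'
So result = 'oneyh'

Answer: 'oneyh'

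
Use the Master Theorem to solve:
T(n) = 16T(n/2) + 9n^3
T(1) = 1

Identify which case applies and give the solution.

a=16, b=2, f(n)=9n^3. log_2(16) = 4. Since c=3 < 4, Case 1 applies: T(n) = Θ(n^log_b(a)) = O(n^4).

Answer: O(n^4) - Case 1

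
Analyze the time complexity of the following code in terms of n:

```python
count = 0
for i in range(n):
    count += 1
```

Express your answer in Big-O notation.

Each loop level contributes: n. Multiplying the contributions gives O(n).

Answer: O(n)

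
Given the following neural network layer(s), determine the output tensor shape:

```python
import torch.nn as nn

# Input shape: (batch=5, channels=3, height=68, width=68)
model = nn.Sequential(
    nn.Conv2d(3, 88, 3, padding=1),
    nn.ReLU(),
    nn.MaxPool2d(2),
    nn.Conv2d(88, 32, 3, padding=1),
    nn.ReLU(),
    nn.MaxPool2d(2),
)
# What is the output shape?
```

Input: (5, 3, 68, 68) -> after first Conv2d: (5, 88, 68, 68) -> after first MaxPool2d: (5, 88, 34, 34) -> after second Conv2d: (5, 32, 34, 34) -> Output: (5, 32, 17, 17)

Answer: (5, 32, 17, 17)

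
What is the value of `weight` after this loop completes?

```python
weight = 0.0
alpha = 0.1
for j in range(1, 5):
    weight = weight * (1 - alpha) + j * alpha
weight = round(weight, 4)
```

Moving average with lr=0.1
`weight` takes the values: 0.0 → 0.1 → 0.29 → 0.561 → 0.9049

Answer: 0.9049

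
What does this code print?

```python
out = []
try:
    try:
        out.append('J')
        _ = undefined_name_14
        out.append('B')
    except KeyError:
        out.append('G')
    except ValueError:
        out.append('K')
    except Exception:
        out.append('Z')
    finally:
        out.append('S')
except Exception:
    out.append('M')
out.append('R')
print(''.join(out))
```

Execution trace: 'J' (inner try body) → 'Z' (inner except Exception) → 'S' (inner finally) → 'R' (after the try/except). Output: JZSR

Answer: JZSR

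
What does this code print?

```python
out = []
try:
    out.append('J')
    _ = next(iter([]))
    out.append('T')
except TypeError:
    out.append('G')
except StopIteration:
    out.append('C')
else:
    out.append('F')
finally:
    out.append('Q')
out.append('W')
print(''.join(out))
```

Execution trace: 'J' (try body) → 'C' (except StopIteration) → 'Q' (finally) → 'W' (after the try/except). Output: JCQW

Answer: JCQW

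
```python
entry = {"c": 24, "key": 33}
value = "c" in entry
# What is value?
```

Trace:
`entry = {"c": 24, "key": 33}` → entry = {'c': 24, 'key': 33}
`value = "c" in entry` → value = True
So value = True

Answer: True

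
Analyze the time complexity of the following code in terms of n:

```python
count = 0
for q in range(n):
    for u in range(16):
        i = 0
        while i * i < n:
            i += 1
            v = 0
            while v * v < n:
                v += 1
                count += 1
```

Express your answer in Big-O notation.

Each loop level contributes: n × 1 × √n × √n. Multiplying the contributions gives O(n^2).

Answer: O(n^2)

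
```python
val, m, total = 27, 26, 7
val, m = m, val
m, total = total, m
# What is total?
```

Trace:
`val, m, total = 27, 26, 7` → val = 27; m = 26; total = 7
`val, m = m, val` → val = 26; m = 27
`m, total = total, m` → m = 7; total = 27
So total = 27

Answer: 27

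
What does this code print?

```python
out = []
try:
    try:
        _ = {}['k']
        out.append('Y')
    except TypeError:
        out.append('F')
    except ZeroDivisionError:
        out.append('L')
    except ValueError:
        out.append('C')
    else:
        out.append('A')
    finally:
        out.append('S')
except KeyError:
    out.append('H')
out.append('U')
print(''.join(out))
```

Execution trace: 'S' (inner finally) → 'H' (outer except KeyError) → 'U' (after the try/except). Output: SHU

Answer: SHU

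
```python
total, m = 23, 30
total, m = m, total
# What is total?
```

Trace:
`total, m = 23, 30` → total = 23; m = 30
`total, m = m, total` → total = 30; m = 23
So total = 30

Answer: 30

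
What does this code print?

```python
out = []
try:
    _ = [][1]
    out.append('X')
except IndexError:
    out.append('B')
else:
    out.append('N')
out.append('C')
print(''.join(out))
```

Execution trace: 'B' (except IndexError) → 'C' (after the try/except). Output: BC

Answer: BC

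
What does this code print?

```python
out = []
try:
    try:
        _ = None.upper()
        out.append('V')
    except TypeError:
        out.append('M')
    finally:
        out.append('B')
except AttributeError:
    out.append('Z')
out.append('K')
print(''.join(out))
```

Execution trace: 'B' (finally) → 'Z' (outer except AttributeError) → 'K' (after the try/except). Output: BZK

Answer: BZK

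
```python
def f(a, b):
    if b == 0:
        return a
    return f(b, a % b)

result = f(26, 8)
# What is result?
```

f(26, 8) -> f(8, 2) -> f(2, 0) -> 2

Answer: 2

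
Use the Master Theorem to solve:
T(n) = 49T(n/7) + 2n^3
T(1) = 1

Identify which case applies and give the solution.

a=49, b=7, f(n)=2n^3. log_7(49) = 2. Since c=3 > 2 and the regularity condition holds (49(n/7)^3 = (49/7^3)n^3 with 49/7^3 < 1), Case 3 applies: T(n) = Θ(f(n)) = O(n^3).

Answer: O(n^3) - Case 3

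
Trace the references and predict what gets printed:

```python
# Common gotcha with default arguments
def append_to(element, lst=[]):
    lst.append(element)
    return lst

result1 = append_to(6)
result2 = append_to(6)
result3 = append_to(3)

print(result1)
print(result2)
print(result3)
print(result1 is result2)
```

Key concept: mutable default argument gotcha.
Step by step:
`result1 = append_to(6)` → result1 = [6]
`result2 = append_to(6)` → result1 = [6, 6] (same object as result2); result2 = [6, 6] (same object as result1)
`result3 = append_to(3)` → result1 = [6, 6, 3] (same object as result2, result3); result2 = [6, 6, 3] (same object as result1, result3); result3 = [6, 6, 3] (same object as result1, result2)
`print(result1)` → prints [6, 6, 3]
`print(result2)` → prints [6, 6, 3]
`print(result3)` → prints [6, 6, 3]
`print(result1 is result2)` → prints True

Answer:
[6, 6, 3]
[6, 6, 3]
[6, 6, 3]
True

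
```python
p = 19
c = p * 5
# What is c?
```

Trace:
`p = 19` → p = 19
`c = p * 5` → c = 95
So c = 95

Answer: 95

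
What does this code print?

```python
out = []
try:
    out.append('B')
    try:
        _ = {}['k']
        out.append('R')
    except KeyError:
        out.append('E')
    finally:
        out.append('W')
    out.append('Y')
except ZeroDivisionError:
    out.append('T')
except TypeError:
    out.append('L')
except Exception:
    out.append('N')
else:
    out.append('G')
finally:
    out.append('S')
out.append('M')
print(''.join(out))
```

Execution trace: 'B' (try body) → 'E' (inner except KeyError) → 'W' (inner finally) → 'Y' (try body, no exception) → 'G' (else) → 'S' (finally) → 'M' (after the try/except). Output: BEWYGSM

Answer: BEWYGSM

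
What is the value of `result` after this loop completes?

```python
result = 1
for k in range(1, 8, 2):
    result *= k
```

Product of 1, 3, 5, ... up to 7
`result` takes the values: 1 → 3 → 15 → 105

Answer: 105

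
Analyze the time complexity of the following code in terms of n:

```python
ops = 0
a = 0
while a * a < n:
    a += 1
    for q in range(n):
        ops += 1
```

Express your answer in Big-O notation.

Each loop level contributes: √n × n. Multiplying the contributions gives O(n√n).

Answer: O(n√n)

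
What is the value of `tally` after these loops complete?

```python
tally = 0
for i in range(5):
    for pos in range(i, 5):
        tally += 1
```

Upper triangle: 5 + 4 + ... + 1
`tally` takes the values: 0 → 1 → 2 → 3 → 4 → 5 → 6 → 7 → 8 → 9 → 10 → 11 → 12 → 13 → 14 → 15

Answer: 15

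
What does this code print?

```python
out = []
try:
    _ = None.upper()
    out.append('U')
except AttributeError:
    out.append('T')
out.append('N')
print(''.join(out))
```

Execution trace: 'T' (except AttributeError) → 'N' (after the try/except). Output: TN

Answer: TN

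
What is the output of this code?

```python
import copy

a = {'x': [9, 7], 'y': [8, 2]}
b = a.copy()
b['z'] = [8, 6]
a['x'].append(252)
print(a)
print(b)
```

Key concept: shallow copy of dict with mutable values.
Step by step:
`a = {'x': [9, 7], 'y': [8, 2]}` → a = {'x': [9, 7], 'y': [8, 2]}
`b = a.copy()` → b = {'x': [9, 7], 'y': [8, 2]}
`b['z'] = [8, 6]` → b = {'x': [9, 7], 'y': [8, 2], 'z': [8, 6]}
`a['x'].append(252)` → a = {'x': [9, 7, 252], 'y': [8, 2]}; b = {'x': [9, 7, 252], 'y': [8, 2], 'z': [8, 6]}
`print(a)` → prints {'x': [9, 7, 252], 'y': [8, 2]}
`print(b)` → prints {'x': [9, 7, 252], 'y': [8, 2], 'z': [8, 6]}

Answer:
{'x': [9, 7, 252], 'y': [8, 2]}
{'x': [9, 7, 252], 'y': [8, 2], 'z': [8, 6]}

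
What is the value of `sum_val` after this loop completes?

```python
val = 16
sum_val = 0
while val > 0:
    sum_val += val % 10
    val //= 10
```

Sum digits of 16
`sum_val` takes the values: 0 → 6 → 7

Answer: 7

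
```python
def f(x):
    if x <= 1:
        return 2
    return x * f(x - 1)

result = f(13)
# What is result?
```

f(13) = 13 * 12 * 11 * 10 * 9 * 8 * 7 * 6 * 5 * 4 * 3 * 2 * 2 = 12454041600

Answer: 12454041600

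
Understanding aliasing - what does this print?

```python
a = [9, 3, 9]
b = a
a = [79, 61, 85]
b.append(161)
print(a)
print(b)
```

Key concept: rebinding vs mutation: a is rebound to a new list, b still points at the original.
Step by step:
`a = [9, 3, 9]` → a = [9, 3, 9]
`b = a` → b = [9, 3, 9] (same object as a)
`a = [79, 61, 85]` → a = [79, 61, 85]
`b.append(161)` → b = [9, 3, 9, 161]
`print(a)` → prints [79, 61, 85]
`print(b)` → prints [9, 3, 9, 161]

Answer:
[79, 61, 85]
[9, 3, 9, 161]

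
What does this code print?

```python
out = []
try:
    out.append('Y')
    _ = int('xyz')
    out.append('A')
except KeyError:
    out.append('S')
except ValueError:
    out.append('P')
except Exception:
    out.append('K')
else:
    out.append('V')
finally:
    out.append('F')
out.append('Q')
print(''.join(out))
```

Execution trace: 'Y' (try body) → 'P' (except ValueError) → 'F' (finally) → 'Q' (after the try/except). Output: YPFQ

Answer: YPFQ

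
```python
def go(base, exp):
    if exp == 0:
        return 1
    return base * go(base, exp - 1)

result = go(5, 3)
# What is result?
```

go(5, 3) = 5 * 5 * 5 = 125

Answer: 125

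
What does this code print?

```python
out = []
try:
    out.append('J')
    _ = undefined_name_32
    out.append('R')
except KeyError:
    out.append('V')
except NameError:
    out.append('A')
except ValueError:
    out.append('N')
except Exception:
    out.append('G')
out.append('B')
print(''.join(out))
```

Execution trace: 'J' (try body) → 'A' (except NameError) → 'B' (after the try/except). Output: JAB

Answer: JAB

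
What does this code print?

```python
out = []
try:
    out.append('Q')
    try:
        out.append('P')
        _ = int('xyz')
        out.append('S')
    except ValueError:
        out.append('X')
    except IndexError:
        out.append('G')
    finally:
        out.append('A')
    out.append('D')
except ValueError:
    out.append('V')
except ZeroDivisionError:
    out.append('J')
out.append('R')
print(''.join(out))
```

Execution trace: 'Q' (try body) → 'P' (inner try body) → 'X' (inner except ValueError) → 'A' (inner finally) → 'D' (try body, no exception) → 'R' (after the try/except). Output: QPXADR

Answer: QPXADR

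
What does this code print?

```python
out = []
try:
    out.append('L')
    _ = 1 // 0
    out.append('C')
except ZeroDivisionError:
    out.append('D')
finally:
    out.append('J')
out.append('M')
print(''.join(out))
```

Execution trace: 'L' (try body) → 'D' (except ZeroDivisionError) → 'J' (finally) → 'M' (after the try/except). Output: LDJM

Answer: LDJM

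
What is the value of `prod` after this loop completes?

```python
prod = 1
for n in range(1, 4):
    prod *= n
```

3! = 6
`prod` takes the values: 1 → 2 → 6

Answer: 6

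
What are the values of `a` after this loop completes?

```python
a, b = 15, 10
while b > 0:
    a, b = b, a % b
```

GCD of 15 and 10
`a` takes the values: 15 → 10 → 5

Answer: 5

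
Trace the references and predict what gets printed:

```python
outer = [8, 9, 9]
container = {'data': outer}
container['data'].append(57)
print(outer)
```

Key concept: dict holds reference to list.
Step by step:
`outer = [8, 9, 9]` → outer = [8, 9, 9]
`container = {'data': outer}` → container = {'data': [8, 9, 9]}
`container['data'].append(57)` → outer = [8, 9, 9, 57]; container = {'data': [8, 9, 9, 57]}
`print(outer)` → prints [8, 9, 9, 57]

Answer: [8, 9, 9, 57]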